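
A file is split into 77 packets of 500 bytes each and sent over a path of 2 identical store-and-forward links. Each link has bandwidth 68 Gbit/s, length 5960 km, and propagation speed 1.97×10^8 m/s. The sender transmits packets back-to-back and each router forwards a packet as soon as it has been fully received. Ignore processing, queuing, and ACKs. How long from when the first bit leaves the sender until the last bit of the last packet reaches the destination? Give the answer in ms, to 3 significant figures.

60.5 ms

Per-hop transmission t_tx = L/R = 4000/68000000000 = 5.88235e-05 ms.
Per-hop propagation t_prop = 5960000/197000000 = 30.2538 ms.
Pipeline fill: first packet needs 2·t_tx to clear all hops; remaining 76 packets each add one t_tx.
Total = (2+77-1)·t_tx + 2·t_prop = 78·5.88235e-05 + 2·30.2538 = 60.5 ms.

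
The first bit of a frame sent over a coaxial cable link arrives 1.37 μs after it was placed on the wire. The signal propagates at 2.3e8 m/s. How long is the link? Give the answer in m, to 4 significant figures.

d = s × t_prop = 2.3e+08 × 1.37e-06 = 315.1 m.

315.1 m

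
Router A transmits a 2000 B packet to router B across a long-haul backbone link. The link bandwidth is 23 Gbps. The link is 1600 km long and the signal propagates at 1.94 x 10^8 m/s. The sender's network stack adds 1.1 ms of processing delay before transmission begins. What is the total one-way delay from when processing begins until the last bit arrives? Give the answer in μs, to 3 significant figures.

9350 μs

L = 2000 × 8 = 16000 bits.
Transmission delay = L/R = 16000 / 23000000000 = 0.695652 μs.
Propagation delay = d/s = 1600000 m / 194000000 m/s = 8247.42 μs.
Plus processing delay 1.1 ms = 1100 μs.
Total = 9350 μs.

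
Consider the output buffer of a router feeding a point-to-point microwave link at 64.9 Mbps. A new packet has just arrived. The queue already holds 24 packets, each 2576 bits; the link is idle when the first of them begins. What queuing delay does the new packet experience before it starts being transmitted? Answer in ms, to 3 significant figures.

Each queued packet: L/R = 2576/6.49e+07 = 0.0396918 ms.
24 queued → 0.952604 ms.
Queuing delay = 0.953 ms.

0.953 ms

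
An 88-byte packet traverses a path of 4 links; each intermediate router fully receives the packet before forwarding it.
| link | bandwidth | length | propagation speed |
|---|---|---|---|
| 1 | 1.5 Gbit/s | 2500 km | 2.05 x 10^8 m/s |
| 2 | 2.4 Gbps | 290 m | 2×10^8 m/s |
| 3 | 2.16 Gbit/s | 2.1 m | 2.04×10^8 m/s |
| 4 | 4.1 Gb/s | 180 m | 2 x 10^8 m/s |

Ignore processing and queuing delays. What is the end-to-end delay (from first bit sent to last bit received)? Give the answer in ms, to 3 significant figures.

12.2 ms

L = 88 × 8 = 704 bits.
Transmission delays (L/R per hop): 0.000469333, 0.000293333, 0.000325926, 0.000171707 ms; sum = 0.0012603 ms.
Propagation delays (d/s per hop): 12.1951, 0.00145, 1.02941e-05, 0.0009 ms; sum = 12.1975 ms.
End-to-end = 12.2 ms.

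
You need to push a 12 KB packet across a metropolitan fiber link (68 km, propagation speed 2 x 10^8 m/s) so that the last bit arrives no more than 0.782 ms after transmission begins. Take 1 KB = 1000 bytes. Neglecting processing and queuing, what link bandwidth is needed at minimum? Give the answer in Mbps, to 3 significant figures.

217 Mbps

L = 96000 bits.
Propagation delay = 68000 / 200000000 = 0.34 ms.
Transmission budget = 0.782 − 0.34 = 0.442 ms.
R ≥ L / t_tx = 96000 bits / 0.000442 s = 217 Mbps.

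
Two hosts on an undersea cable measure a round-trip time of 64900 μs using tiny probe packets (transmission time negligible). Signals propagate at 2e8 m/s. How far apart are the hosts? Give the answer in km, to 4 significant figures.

One-way propagation = RTT/2 = 32450 μs.
d = s × t = 200000000 × 0.03245 = 6490 km.

6490 km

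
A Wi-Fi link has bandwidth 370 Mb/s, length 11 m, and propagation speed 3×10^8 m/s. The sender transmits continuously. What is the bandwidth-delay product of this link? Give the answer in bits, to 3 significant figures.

13.6 bits

Propagation delay = 11 / 300000000 = 3.66667e-08 s.
BDP = R × t_prop = 370000000 × 3.66667e-08 = 13.5667 bits.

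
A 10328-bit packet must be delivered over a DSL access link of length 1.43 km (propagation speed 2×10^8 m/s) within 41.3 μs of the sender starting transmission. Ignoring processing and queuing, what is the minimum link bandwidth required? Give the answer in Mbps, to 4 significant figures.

302.4 Mbps

Propagation delay = 1430 / 200000000 = 7.15 μs.
Transmission budget = 41.3 − 7.15 = 34.15 μs.
R ≥ L / t_tx = 10328 bits / 3.415e-05 s = 302.4 Mbps.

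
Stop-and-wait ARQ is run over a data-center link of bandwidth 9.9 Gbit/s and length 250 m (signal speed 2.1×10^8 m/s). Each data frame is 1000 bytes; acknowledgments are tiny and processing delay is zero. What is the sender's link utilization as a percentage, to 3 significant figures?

25.3 %

t_tx = L/R = 8000/9900000000 = 8.08081e-07 s.
t_prop = 250/210000000 = 1.19048e-06 s; RTT = 2.38095e-06 s.
Cycle = t_tx + RTT = 3.18903e-06 s.
Utilization = t_tx / cycle = 8.08081e-07/3.18903e-06 = 25.3 %.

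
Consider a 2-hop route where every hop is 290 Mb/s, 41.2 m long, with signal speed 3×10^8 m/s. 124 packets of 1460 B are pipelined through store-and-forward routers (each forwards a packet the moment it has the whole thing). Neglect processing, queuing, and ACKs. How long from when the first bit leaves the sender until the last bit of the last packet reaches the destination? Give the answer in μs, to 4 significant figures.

Per-hop transmission t_tx = L/R = 11680/290000000 = 40.2759 μs.
Per-hop propagation t_prop = 41.2/300000000 = 0.137333 μs.
Pipeline fill: first packet needs 2·t_tx to clear all hops; remaining 123 packets each add one t_tx.
Total = (2+124-1)·t_tx + 2·t_prop = 125·40.2759 + 2·0.137333 = 5035 μs.

5035 μs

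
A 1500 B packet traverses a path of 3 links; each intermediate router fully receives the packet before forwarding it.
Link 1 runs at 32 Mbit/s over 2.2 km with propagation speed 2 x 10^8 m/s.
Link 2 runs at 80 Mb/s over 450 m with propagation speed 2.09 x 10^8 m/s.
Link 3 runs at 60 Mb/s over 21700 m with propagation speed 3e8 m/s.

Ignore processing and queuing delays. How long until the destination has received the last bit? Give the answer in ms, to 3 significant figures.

0.810 ms

L = 1500 × 8 = 12000 bits.
Transmission delays (L/R per hop): 0.375, 0.15, 0.2 ms; sum = 0.725 ms.
Propagation delays (d/s per hop): 0.011, 0.00215311, 0.0723333 ms; sum = 0.0854864 ms.
End-to-end = 0.810 ms.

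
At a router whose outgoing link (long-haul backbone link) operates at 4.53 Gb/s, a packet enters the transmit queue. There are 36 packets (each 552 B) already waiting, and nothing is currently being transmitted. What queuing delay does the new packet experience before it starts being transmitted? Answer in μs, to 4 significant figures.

Each queued packet: L/R = 4416/4530000000 = 0.974834 μs.
36 queued → 35.094 μs.
Queuing delay = 35.09 μs.

35.09 μs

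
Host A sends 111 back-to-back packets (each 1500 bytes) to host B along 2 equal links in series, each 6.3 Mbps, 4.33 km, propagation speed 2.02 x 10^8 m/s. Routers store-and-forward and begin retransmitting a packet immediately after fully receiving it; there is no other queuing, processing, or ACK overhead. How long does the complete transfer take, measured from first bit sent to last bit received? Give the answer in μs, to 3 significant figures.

Per-hop transmission t_tx = L/R = 12000/6300000 = 1904.76 μs.
Per-hop propagation t_prop = 4330/202000000 = 21.4356 μs.
Pipeline fill: first packet needs 2·t_tx to clear all hops; remaining 110 packets each add one t_tx.
Total = (2+111-1)·t_tx + 2·t_prop = 112·1904.76 + 2·21.4356 = 213000 μs.

213000 μs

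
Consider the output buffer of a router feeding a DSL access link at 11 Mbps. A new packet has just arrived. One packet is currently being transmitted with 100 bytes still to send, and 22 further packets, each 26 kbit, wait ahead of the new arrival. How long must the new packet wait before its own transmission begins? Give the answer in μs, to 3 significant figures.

52100 μs

Each queued packet: L/R = 26000/11000000 = 2363.64 μs.
22 queued → 52000 μs.
Plus remaining 800 bits of current packet: 72.7273 μs.
Queuing delay = 52100 μs.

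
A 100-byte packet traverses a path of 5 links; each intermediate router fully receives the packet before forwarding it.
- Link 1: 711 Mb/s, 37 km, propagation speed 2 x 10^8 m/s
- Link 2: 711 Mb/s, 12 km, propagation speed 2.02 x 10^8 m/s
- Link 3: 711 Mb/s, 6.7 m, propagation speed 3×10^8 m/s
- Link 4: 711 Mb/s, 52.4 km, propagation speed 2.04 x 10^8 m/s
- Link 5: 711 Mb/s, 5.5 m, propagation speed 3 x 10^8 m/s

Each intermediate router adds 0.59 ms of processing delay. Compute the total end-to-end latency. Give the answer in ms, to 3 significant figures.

L = 100 × 8 = 800 bits.
Transmission delay per hop = L/R = 800/711000000 = 0.00112518 ms; 5 hops → 0.00562588 ms.
Propagation delays (d/s per hop): 0.185, 0.0594059, 2.23333e-05, 0.256863, 1.83333e-05 ms; sum = 0.501309 ms.
Processing at 4 router(s): 4 × 0.59 ms = 2.36 ms.
End-to-end = 2.87 ms.

2.87 ms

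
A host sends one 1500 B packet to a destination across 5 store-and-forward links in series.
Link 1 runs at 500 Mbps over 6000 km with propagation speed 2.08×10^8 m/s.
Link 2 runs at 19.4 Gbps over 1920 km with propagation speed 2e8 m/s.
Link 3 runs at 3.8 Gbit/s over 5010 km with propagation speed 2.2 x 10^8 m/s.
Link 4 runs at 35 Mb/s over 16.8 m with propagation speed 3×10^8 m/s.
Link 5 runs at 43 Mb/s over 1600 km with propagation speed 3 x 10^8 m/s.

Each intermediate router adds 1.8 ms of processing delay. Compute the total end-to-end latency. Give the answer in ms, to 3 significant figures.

L = 1500 × 8 = 12000 bits.
Transmission delays (L/R per hop): 0.024, 0.000618557, 0.00315789, 0.342857, 0.27907 ms; sum = 0.649703 ms.
Propagation delays (d/s per hop): 28.8462, 9.6, 22.7727, 5.6e-05, 5.33333 ms; sum = 66.5523 ms.
Processing at 4 router(s): 4 × 1.8 ms = 7.2 ms.
End-to-end = 74.4 ms.

74.4 ms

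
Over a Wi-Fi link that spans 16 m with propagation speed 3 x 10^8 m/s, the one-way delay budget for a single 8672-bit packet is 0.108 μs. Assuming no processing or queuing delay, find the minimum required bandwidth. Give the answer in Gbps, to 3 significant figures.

159 Gbps

Propagation delay = 16 / 300000000 = 0.0533333 μs.
Transmission budget = 0.108 − 0.0533333 = 0.0546667 μs.
R ≥ L / t_tx = 8672 bits / 5.46667e-08 s = 159 Gbps.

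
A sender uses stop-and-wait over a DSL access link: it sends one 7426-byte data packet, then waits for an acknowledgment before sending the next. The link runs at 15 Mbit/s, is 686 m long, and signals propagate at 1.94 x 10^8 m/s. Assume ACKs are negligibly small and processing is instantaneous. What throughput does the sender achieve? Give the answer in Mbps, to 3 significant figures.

15.0 Mbps

t_tx = L/R = 59408/15000000 = 0.00396053 s.
t_prop = 686/194000000 = 3.53608e-06 s; RTT = 7.07216e-06 s.
Cycle = t_tx + RTT = 0.00396761 s.
Throughput = L / cycle = 59408 / 0.00396761 = 15.0 Mbps.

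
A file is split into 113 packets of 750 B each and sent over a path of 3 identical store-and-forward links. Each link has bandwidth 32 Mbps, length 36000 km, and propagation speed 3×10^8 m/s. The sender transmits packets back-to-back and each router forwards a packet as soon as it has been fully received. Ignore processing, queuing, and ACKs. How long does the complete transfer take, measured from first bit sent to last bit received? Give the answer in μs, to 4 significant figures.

381600 μs

Per-hop transmission t_tx = L/R = 6000/32000000 = 187.5 μs.
Per-hop propagation t_prop = 36000000/300000000 = 120000 μs.
Pipeline fill: first packet needs 3·t_tx to clear all hops; remaining 112 packets each add one t_tx.
Total = (3+113-1)·t_tx + 3·t_prop = 115·187.5 + 3·120000 = 381600 μs.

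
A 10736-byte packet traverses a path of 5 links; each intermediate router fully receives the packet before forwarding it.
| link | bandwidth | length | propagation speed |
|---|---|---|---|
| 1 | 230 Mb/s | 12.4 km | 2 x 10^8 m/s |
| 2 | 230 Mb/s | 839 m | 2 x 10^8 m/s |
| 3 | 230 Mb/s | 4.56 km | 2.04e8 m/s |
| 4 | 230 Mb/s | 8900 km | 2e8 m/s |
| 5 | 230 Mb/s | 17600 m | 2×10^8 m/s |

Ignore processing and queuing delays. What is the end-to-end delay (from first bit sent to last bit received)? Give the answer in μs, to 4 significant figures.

L = 10736 × 8 = 85888 bits.
Transmission delay per hop = L/R = 85888/230000000 = 373.426 μs; 5 hops → 1867.13 μs.
Propagation delays (d/s per hop): 62, 4.195, 22.3529, 44500, 88 μs; sum = 44676.5 μs.
End-to-end = 46540 μs.

46540 μs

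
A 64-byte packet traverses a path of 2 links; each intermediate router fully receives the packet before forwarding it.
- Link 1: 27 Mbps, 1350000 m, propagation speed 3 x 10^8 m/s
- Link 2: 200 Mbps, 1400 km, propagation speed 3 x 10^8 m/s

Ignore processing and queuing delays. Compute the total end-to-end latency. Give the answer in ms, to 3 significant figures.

9.19 ms

L = 64 × 8 = 512 bits.
Transmission delays (L/R per hop): 0.018963, 0.00256 ms; sum = 0.021523 ms.
Propagation delays (d/s per hop): 4.5, 4.66667 ms; sum = 9.16667 ms.
End-to-end = 9.19 ms.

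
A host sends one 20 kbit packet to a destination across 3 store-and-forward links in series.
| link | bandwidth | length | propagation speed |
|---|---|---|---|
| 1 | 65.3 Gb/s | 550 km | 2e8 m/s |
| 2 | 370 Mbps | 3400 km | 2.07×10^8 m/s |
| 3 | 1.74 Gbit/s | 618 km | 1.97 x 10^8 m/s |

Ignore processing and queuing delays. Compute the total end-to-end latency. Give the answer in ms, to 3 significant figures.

L = 20000 bits.
Transmission delays (L/R per hop): 0.000306279, 0.0540541, 0.0114943 ms; sum = 0.0658546 ms.
Propagation delays (d/s per hop): 2.75, 16.4251, 3.13706 ms; sum = 22.3122 ms.
End-to-end = 22.4 ms.

22.4 ms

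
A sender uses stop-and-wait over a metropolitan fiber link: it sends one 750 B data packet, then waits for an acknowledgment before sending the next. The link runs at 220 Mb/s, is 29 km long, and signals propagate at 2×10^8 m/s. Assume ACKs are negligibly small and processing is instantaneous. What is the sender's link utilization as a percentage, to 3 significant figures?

t_tx = L/R = 6000/220000000 = 2.72727e-05 s.
t_prop = 29000/200000000 = 0.000145 s; RTT = 0.00029 s.
Cycle = t_tx + RTT = 0.000317273 s.
Utilization = t_tx / cycle = 2.72727e-05/0.000317273 = 8.60 %.

8.60 %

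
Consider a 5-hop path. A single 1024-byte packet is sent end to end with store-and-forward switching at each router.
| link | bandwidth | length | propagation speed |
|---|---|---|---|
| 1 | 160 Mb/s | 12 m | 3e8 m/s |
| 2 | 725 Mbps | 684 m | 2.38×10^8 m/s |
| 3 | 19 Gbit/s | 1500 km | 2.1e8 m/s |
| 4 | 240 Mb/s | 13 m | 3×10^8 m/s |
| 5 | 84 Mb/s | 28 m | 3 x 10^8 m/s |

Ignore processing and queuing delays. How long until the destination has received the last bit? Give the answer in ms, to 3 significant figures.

7.34 ms

L = 1024 × 8 = 8192 bits.
Transmission delays (L/R per hop): 0.0512, 0.0112993, 0.000431158, 0.0341333, 0.0975238 ms; sum = 0.194588 ms.
Propagation delays (d/s per hop): 4e-05, 0.00287395, 7.14286, 4.33333e-05, 9.33333e-05 ms; sum = 7.14591 ms.
End-to-end = 7.34 ms.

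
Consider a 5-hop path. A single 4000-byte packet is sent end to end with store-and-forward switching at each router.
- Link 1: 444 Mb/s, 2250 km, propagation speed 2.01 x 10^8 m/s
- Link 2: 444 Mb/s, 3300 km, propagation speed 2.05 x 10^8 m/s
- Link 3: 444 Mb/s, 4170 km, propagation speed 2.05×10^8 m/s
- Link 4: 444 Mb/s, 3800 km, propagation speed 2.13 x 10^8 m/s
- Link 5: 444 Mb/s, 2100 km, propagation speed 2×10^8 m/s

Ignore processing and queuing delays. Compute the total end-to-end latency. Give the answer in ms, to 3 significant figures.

L = 4000 × 8 = 32000 bits.
Transmission delay per hop = L/R = 32000/444000000 = 0.0720721 ms; 5 hops → 0.36036 ms.
Propagation delays (d/s per hop): 11.194, 16.0976, 20.3415, 17.8404, 10.5 ms; sum = 75.9734 ms.
End-to-end = 76.3 ms.

76.3 ms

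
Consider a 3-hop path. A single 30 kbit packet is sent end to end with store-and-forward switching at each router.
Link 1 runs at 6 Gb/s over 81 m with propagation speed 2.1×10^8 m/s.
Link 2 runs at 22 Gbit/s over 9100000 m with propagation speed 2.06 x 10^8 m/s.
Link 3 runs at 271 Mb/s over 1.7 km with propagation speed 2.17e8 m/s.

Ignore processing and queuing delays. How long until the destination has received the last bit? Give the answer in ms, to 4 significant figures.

L = 30000 bits.
Transmission delays (L/R per hop): 0.005, 0.00136364, 0.110701 ms; sum = 0.117065 ms.
Propagation delays (d/s per hop): 0.000385714, 44.1748, 0.0078341 ms; sum = 44.183 ms.
End-to-end = 44.30 ms.

44.30 ms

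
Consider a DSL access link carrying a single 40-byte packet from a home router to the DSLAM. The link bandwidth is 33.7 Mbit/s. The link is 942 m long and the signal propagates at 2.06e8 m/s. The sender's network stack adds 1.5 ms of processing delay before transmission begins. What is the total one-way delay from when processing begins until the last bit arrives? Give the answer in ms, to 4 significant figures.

L = 40 × 8 = 320 bits.
Transmission delay = L/R = 320 / 33700000 = 0.00949555 ms.
Propagation delay = d/s = 942 m / 206000000 m/s = 0.00457282 ms.
Plus processing delay 1.5 ms = 1.5 ms.
Total = 1.514 ms.

1.514 ms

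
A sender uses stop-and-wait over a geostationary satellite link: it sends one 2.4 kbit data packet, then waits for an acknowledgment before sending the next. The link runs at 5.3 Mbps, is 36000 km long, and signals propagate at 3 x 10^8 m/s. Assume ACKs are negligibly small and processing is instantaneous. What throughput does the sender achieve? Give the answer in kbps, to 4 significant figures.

t_tx = L/R = 2400/5300000 = 0.00045283 s.
t_prop = 36000000/300000000 = 0.12 s; RTT = 0.24 s.
Cycle = t_tx + RTT = 0.240453 s.
Throughput = L / cycle = 2400 / 0.240453 = 9.981 kbps.

9.981 kbps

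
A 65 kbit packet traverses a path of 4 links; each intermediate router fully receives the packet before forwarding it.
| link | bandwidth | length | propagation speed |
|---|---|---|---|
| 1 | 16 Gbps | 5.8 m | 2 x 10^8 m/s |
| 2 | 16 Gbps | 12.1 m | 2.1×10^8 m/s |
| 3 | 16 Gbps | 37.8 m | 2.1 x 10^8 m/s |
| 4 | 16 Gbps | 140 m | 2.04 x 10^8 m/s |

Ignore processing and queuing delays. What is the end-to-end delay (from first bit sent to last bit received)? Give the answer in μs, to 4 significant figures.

17.20 μs

L = 65000 bits.
Transmission delay per hop = L/R = 65000/16000000000 = 4.0625 μs; 4 hops → 16.25 μs.
Propagation delays (d/s per hop): 0.029, 0.057619, 0.18, 0.686275 μs; sum = 0.952894 μs.
End-to-end = 17.20 μs.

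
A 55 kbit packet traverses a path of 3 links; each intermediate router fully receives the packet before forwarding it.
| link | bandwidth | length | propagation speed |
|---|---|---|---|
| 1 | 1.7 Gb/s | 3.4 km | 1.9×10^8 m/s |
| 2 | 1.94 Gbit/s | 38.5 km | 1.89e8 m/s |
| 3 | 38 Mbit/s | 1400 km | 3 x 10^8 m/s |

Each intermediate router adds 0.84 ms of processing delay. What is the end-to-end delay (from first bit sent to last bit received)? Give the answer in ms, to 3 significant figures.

L = 55000 bits.
Transmission delays (L/R per hop): 0.0323529, 0.0283505, 1.44737 ms; sum = 1.50807 ms.
Propagation delays (d/s per hop): 0.0178947, 0.203704, 4.66667 ms; sum = 4.88827 ms.
Processing at 2 router(s): 2 × 0.84 ms = 1.68 ms.
End-to-end = 8.08 ms.

8.08 ms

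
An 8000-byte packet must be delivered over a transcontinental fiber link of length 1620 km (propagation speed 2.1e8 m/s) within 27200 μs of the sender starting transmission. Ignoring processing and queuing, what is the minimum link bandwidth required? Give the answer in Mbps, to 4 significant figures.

3.284 Mbps

L = 64000 bits.
Propagation delay = 1620000 / 210000000 = 7714.29 μs.
Transmission budget = 27200 − 7714.29 = 19485.7 μs.
R ≥ L / t_tx = 64000 bits / 0.0194857 s = 3.284 Mbps.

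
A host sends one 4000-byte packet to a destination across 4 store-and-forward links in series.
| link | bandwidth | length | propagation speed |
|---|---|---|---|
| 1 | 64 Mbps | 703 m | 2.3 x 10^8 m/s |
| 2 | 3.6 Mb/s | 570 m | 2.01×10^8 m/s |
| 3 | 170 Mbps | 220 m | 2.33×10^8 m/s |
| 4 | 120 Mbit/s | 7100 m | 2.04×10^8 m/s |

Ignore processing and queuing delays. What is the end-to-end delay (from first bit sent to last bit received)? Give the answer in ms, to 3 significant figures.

L = 4000 × 8 = 32000 bits.
Transmission delays (L/R per hop): 0.5, 8.88889, 0.188235, 0.266667 ms; sum = 9.84379 ms.
Propagation delays (d/s per hop): 0.00305652, 0.00283582, 0.000944206, 0.0348039 ms; sum = 0.0416405 ms.
End-to-end = 9.89 ms.

9.89 ms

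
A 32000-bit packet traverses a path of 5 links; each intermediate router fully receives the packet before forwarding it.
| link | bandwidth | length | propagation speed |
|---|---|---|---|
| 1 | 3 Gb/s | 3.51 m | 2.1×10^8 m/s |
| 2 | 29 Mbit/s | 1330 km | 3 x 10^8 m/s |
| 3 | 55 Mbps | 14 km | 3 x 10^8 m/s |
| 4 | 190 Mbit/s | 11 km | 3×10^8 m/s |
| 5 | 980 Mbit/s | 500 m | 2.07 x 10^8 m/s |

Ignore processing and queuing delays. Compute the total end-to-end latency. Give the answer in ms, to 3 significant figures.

Transmission delays (L/R per hop): 0.0106667, 1.10345, 0.581818, 0.168421, 0.0326531 ms; sum = 1.89701 ms.
Propagation delays (d/s per hop): 1.67143e-05, 4.43333, 0.0466667, 0.0366667, 0.00241546 ms; sum = 4.5191 ms.
End-to-end = 6.42 ms.

6.42 ms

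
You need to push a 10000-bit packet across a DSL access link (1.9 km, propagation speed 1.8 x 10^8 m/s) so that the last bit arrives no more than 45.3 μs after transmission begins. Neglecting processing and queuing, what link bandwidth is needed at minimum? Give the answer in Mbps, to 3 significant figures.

288 Mbps

Propagation delay = 1900 / 180000000 = 10.5556 μs.
Transmission budget = 45.3 − 10.5556 = 34.7444 μs.
R ≥ L / t_tx = 10000 bits / 3.47444e-05 s = 288 Mbps.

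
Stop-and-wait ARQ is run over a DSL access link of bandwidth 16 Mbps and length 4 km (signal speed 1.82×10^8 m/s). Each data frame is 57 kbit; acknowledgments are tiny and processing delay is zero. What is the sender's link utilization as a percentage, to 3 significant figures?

98.8 %

t_tx = L/R = 57000/16000000 = 0.0035625 s.
t_prop = 4000/182000000 = 2.1978e-05 s; RTT = 4.3956e-05 s.
Cycle = t_tx + RTT = 0.00360646 s.
Utilization = t_tx / cycle = 0.0035625/0.00360646 = 98.8 %.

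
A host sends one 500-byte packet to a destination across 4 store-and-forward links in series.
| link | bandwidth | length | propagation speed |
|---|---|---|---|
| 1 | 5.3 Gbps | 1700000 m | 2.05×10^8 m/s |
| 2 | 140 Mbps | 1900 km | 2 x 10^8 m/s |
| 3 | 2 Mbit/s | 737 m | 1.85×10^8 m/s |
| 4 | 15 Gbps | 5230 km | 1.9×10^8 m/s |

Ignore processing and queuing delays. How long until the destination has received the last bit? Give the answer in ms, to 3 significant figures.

47.4 ms

L = 500 × 8 = 4000 bits.
Transmission delays (L/R per hop): 0.000754717, 0.0285714, 2, 0.000266667 ms; sum = 2.02959 ms.
Propagation delays (d/s per hop): 8.29268, 9.5, 0.00398378, 27.5263 ms; sum = 45.323 ms.
End-to-end = 47.4 ms.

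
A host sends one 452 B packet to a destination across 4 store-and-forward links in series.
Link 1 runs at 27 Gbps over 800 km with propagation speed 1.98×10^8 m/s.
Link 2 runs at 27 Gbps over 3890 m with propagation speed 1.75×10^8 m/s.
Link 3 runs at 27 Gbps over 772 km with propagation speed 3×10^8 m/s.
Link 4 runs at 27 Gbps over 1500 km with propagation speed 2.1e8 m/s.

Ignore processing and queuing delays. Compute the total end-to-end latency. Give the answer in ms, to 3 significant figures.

13.8 ms

L = 452 × 8 = 3616 bits.
Transmission delay per hop = L/R = 3616/27000000000 = 0.000133926 ms; 4 hops → 0.000535704 ms.
Propagation delays (d/s per hop): 4.0404, 0.0222286, 2.57333, 7.14286 ms; sum = 13.7788 ms.
End-to-end = 13.8 ms.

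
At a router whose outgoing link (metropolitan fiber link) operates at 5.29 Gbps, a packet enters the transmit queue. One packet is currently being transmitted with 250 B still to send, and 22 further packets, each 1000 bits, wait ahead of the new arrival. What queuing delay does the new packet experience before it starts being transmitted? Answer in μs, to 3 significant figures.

Each queued packet: L/R = 1000/5290000000 = 0.189036 μs.
22 queued → 4.15879 μs.
Plus remaining 2000 bits of current packet: 0.378072 μs.
Queuing delay = 4.54 μs.

4.54 μs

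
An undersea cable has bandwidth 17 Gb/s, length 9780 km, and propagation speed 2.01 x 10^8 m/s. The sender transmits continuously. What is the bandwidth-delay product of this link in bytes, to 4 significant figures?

103400000 bytes

Propagation delay = 9780000 / 2.01e+08 = 0.0486567 s.
BDP = R × t_prop = 17000000000 × 0.0486567 = 827164000 bits.
In bytes: 827164000/8 = 103400000 bytes.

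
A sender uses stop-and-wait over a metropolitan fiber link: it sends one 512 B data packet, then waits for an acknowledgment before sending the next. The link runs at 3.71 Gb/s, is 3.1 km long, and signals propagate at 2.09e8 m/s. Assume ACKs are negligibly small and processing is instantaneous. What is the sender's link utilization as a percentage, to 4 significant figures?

t_tx = L/R = 4096/3710000000 = 1.10404e-06 s.
t_prop = 3100/209000000 = 1.48325e-05 s; RTT = 2.96651e-05 s.
Cycle = t_tx + RTT = 3.07691e-05 s.
Utilization = t_tx / cycle = 1.10404e-06/3.07691e-05 = 3.588 %.

3.588 %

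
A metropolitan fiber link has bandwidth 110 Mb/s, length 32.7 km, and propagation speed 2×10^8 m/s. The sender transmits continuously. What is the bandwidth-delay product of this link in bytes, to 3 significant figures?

2250 bytes

Propagation delay = 32700 / 200000000 = 0.0001635 s.
BDP = R × t_prop = 110000000 × 0.0001635 = 17985 bits.
In bytes: 17985/8 = 2250 bytes.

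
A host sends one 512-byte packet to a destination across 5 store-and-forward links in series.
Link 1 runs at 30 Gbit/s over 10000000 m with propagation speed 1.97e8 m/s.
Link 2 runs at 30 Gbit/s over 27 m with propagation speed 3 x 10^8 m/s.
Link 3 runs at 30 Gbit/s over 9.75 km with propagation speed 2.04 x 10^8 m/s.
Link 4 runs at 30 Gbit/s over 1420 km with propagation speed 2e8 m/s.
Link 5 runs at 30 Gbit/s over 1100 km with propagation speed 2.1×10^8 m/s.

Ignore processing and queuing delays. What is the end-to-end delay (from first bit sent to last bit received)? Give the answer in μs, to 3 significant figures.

L = 512 × 8 = 4096 bits.
Transmission delay per hop = L/R = 4096/30000000000 = 0.136533 μs; 5 hops → 0.682667 μs.
Propagation delays (d/s per hop): 50761.4, 0.09, 47.7941, 7100, 5238.1 μs; sum = 63147.4 μs.
End-to-end = 63100 μs.

63100 μs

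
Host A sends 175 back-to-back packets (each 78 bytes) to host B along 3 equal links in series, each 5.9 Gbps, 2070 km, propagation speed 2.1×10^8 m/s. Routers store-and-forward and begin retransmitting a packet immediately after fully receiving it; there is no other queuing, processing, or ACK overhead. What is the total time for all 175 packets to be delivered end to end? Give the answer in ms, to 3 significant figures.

29.6 ms

Per-hop transmission t_tx = L/R = 624/5900000000 = 0.000105763 ms.
Per-hop propagation t_prop = 2070000/210000000 = 9.85714 ms.
Pipeline fill: first packet needs 3·t_tx to clear all hops; remaining 174 packets each add one t_tx.
Total = (3+175-1)·t_tx + 3·t_prop = 177·0.000105763 + 3·9.85714 = 29.6 ms.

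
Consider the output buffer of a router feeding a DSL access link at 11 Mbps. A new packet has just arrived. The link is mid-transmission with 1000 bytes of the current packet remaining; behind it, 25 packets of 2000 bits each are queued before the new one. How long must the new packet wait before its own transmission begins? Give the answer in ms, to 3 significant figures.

Each queued packet: L/R = 2000/11000000 = 0.181818 ms.
25 queued → 4.54545 ms.
Plus remaining 8000 bits of current packet: 0.727273 ms.
Queuing delay = 5.27 ms.

5.27 ms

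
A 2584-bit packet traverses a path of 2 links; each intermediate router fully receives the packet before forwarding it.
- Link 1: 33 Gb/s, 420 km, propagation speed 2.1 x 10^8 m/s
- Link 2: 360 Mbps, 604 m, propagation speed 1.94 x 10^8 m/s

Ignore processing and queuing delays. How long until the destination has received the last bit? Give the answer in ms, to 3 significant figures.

2.01 ms

Transmission delays (L/R per hop): 7.8303e-05, 0.00717778 ms; sum = 0.00725608 ms.
Propagation delays (d/s per hop): 2, 0.0031134 ms; sum = 2.00311 ms.
End-to-end = 2.01 ms.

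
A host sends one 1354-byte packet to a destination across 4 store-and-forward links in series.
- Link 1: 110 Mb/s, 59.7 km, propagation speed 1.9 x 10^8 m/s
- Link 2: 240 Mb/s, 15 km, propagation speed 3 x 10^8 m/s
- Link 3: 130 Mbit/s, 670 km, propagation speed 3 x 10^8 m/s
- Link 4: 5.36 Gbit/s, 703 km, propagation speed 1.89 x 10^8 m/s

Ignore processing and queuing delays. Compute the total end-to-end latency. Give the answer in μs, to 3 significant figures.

6550 μs

L = 1354 × 8 = 10832 bits.
Transmission delays (L/R per hop): 98.4727, 45.1333, 83.3231, 2.0209 μs; sum = 228.95 μs.
Propagation delays (d/s per hop): 314.211, 50, 2233.33, 3719.58 μs; sum = 6317.12 μs.
End-to-end = 6550 μs.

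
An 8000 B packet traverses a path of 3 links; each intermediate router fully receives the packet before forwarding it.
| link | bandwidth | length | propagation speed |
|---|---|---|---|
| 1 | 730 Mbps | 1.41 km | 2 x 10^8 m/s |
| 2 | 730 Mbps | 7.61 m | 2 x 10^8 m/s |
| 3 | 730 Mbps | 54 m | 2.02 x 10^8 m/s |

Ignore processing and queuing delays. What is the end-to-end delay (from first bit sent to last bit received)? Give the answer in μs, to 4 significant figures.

L = 8000 × 8 = 64000 bits.
Transmission delay per hop = L/R = 64000/730000000 = 87.6712 μs; 3 hops → 263.014 μs.
Propagation delays (d/s per hop): 7.05, 0.03805, 0.267327 μs; sum = 7.35538 μs.
End-to-end = 270.4 μs.

270.4 μs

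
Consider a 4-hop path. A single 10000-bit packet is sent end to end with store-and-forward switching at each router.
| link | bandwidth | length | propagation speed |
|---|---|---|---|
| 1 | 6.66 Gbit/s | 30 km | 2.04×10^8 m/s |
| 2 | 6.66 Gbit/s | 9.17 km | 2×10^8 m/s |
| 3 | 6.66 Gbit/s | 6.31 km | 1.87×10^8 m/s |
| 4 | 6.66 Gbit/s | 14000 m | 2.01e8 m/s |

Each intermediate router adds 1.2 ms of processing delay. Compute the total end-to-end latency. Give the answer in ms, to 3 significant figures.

Transmission delay per hop = L/R = 10000/6660000000 = 0.0015015 ms; 4 hops → 0.00600601 ms.
Propagation delays (d/s per hop): 0.147059, 0.04585, 0.0337433, 0.0696517 ms; sum = 0.296304 ms.
Processing at 3 router(s): 3 × 1.2 ms = 3.6 ms.
End-to-end = 3.90 ms.

3.90 ms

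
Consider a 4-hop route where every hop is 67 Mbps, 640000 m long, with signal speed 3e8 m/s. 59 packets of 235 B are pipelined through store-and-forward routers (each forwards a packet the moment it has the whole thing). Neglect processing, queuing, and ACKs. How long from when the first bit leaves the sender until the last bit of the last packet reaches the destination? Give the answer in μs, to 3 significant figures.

10300 μs

Per-hop transmission t_tx = L/R = 1880/67000000 = 28.0597 μs.
Per-hop propagation t_prop = 640000/300000000 = 2133.33 μs.
Pipeline fill: first packet needs 4·t_tx to clear all hops; remaining 58 packets each add one t_tx.
Total = (4+59-1)·t_tx + 4·t_prop = 62·28.0597 + 4·2133.33 = 10300 μs.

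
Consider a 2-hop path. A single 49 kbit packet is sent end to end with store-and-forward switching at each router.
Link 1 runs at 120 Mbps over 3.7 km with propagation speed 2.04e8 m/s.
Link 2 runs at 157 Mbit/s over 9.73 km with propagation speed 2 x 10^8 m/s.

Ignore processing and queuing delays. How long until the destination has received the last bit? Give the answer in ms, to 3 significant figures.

L = 49000 bits.
Transmission delays (L/R per hop): 0.408333, 0.312102 ms; sum = 0.720435 ms.
Propagation delays (d/s per hop): 0.0181373, 0.04865 ms; sum = 0.0667873 ms.
End-to-end = 0.787 ms.

0.787 ms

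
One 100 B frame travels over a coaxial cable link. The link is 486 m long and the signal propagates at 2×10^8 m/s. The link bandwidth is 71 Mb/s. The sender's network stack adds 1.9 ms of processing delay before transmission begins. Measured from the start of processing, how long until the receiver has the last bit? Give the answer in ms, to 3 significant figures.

L = 100 × 8 = 800 bits.
Transmission delay = L/R = 800 / 71000000 = 0.0112676 ms.
Propagation delay = d/s = 486 m / 200000000 m/s = 0.00243 ms.
Plus processing delay 1.9 ms = 1.9 ms.
Total = 1.91 ms.

1.91 ms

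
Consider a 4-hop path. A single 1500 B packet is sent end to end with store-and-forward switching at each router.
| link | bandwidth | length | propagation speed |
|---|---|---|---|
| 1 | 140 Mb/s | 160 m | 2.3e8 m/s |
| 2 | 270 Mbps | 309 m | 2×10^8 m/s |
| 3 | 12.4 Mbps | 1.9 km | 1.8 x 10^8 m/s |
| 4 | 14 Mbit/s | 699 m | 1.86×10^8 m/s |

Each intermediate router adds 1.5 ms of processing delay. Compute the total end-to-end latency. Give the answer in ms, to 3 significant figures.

L = 1500 × 8 = 12000 bits.
Transmission delays (L/R per hop): 0.0857143, 0.0444444, 0.967742, 0.857143 ms; sum = 1.95504 ms.
Propagation delays (d/s per hop): 0.000695652, 0.001545, 0.0105556, 0.00375806 ms; sum = 0.0165543 ms.
Processing at 3 router(s): 3 × 1.5 ms = 4.5 ms.
End-to-end = 6.47 ms.

6.47 ms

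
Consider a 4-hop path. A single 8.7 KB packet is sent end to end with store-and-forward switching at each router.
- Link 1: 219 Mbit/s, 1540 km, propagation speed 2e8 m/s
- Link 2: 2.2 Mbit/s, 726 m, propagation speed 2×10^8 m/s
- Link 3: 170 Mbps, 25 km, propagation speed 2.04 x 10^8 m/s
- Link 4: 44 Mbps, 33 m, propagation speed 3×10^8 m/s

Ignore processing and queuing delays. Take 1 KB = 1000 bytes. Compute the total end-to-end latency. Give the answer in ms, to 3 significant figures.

41.8 ms

L = 69600 bits.
Transmission delays (L/R per hop): 0.317808, 31.6364, 0.409412, 1.58182 ms; sum = 33.9454 ms.
Propagation delays (d/s per hop): 7.7, 0.00363, 0.122549, 0.00011 ms; sum = 7.82629 ms.
End-to-end = 41.8 ms.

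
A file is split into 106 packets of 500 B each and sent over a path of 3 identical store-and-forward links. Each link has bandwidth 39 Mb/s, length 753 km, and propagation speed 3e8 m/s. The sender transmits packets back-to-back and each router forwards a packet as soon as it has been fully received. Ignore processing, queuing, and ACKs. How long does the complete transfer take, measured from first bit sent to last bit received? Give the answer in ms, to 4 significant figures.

Per-hop transmission t_tx = L/R = 4000/39000000 = 0.102564 ms.
Per-hop propagation t_prop = 753000/300000000 = 2.51 ms.
Pipeline fill: first packet needs 3·t_tx to clear all hops; remaining 105 packets each add one t_tx.
Total = (3+106-1)·t_tx + 3·t_prop = 108·0.102564 + 3·2.51 = 18.61 ms.

18.61 ms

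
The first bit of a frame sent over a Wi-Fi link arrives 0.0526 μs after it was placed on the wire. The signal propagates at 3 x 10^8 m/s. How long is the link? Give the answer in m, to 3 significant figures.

15.8 m

d = s × t_prop = 300000000 × 5.26e-08 = 15.8 m.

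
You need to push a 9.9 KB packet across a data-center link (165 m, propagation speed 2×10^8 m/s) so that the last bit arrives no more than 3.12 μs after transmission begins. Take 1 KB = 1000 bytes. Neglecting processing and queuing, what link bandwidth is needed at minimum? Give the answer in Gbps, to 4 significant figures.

L = 79200 bits.
Propagation delay = 165 / 200000000 = 0.825 μs.
Transmission budget = 3.12 − 0.825 = 2.295 μs.
R ≥ L / t_tx = 79200 bits / 2.295e-06 s = 34.51 Gbps.

34.51 Gbps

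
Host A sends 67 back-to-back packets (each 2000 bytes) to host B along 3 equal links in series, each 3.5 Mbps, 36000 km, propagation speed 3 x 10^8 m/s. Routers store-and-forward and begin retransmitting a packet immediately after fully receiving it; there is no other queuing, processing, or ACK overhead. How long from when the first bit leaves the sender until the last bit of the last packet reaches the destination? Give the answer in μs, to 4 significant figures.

675400 μs

Per-hop transmission t_tx = L/R = 16000/3500000 = 4571.43 μs.
Per-hop propagation t_prop = 36000000/300000000 = 120000 μs.
Pipeline fill: first packet needs 3·t_tx to clear all hops; remaining 66 packets each add one t_tx.
Total = (3+67-1)·t_tx + 3·t_prop = 69·4571.43 + 3·120000 = 675400 μs.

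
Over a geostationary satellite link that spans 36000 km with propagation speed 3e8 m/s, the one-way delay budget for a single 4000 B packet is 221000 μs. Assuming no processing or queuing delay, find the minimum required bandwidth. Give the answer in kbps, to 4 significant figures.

316.8 kbps

L = 32000 bits.
Propagation delay = 36000000 / 300000000 = 120000 μs.
Transmission budget = 221000 − 120000 = 101000 μs.
R ≥ L / t_tx = 32000 bits / 0.101 s = 316.8 kbps.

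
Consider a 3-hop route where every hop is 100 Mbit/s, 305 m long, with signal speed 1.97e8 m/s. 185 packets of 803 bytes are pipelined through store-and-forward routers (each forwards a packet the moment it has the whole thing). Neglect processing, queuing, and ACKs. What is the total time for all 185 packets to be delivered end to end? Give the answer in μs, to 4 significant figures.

12020 μs

Per-hop transmission t_tx = L/R = 6424/100000000 = 64.24 μs.
Per-hop propagation t_prop = 305/197000000 = 1.54822 μs.
Pipeline fill: first packet needs 3·t_tx to clear all hops; remaining 184 packets each add one t_tx.
Total = (3+185-1)·t_tx + 3·t_prop = 187·64.24 + 3·1.54822 = 12020 μs.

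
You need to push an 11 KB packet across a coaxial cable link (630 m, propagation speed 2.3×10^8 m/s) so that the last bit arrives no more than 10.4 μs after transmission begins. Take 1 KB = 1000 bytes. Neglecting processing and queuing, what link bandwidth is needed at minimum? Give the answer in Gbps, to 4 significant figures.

L = 88000 bits.
Propagation delay = 630 / 2.3e+08 = 2.73913 μs.
Transmission budget = 10.4 − 2.73913 = 7.66087 μs.
R ≥ L / t_tx = 88000 bits / 7.66087e-06 s = 11.49 Gbps.

11.49 Gbps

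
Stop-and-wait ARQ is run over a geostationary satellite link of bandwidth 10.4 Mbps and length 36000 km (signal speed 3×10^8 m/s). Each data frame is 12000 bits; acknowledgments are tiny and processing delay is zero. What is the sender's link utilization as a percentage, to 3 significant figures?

t_tx = L/R = 12000/10400000 = 0.00115385 s.
t_prop = 36000000/300000000 = 0.12 s; RTT = 0.24 s.
Cycle = t_tx + RTT = 0.241154 s.
Utilization = t_tx / cycle = 0.00115385/0.241154 = 0.478 %.

0.478 %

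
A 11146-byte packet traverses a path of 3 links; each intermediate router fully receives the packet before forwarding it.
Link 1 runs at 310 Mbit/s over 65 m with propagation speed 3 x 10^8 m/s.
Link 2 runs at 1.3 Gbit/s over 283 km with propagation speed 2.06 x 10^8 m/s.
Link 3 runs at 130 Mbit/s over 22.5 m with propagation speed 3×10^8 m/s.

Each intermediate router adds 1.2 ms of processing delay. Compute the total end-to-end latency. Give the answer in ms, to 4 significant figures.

4.816 ms

L = 11146 × 8 = 89168 bits.
Transmission delays (L/R per hop): 0.287639, 0.0685908, 0.685908 ms; sum = 1.04214 ms.
Propagation delays (d/s per hop): 0.000216667, 1.37379, 7.5e-05 ms; sum = 1.37408 ms.
Processing at 2 router(s): 2 × 1.2 ms = 2.4 ms.
End-to-end = 4.816 ms.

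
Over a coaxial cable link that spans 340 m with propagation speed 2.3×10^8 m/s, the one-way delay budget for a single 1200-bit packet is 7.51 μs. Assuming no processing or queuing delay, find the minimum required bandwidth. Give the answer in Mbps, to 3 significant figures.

Propagation delay = 340 / 2.3e+08 = 1.47826 μs.
Transmission budget = 7.51 − 1.47826 = 6.03174 μs.
R ≥ L / t_tx = 1200 bits / 6.03174e-06 s = 199 Mbps.

199 Mbps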